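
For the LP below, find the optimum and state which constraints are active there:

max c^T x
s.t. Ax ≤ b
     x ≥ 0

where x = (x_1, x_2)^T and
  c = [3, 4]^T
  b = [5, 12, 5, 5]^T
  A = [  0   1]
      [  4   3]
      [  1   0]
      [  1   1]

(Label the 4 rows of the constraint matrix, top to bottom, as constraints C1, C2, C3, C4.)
Optimal: x_1 = 0, x_2 = 4
Binding: C2, x_1 ≥ 0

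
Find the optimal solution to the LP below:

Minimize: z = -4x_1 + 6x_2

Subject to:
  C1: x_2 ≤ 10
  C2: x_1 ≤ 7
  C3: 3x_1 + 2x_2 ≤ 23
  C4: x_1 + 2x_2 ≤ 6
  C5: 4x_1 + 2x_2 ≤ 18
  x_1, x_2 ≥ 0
x_1 = 4.5, x_2 = 0, z = -18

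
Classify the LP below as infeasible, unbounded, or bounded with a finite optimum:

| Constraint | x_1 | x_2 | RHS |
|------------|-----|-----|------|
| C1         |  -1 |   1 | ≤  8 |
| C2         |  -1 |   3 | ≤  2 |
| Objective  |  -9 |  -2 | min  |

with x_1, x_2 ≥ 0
Feasible point: (0, 0) satisfies every constraint, so the LP is feasible.
Direction d = (1, 0): for each constraint row a, a·d ≤ 0 —
  (-1)(1) + (1)(0) = -1 ≤ 0
  (-1)(1) + (3)(0) = -1 ≤ 0
and d ≥ 0, so (0, 0) + t·d stays feasible for every t ≥ 0. Along this ray z = -9x_1 - 2x_2 changes by -9 per unit t, so z → −∞.

Unbounded — the objective can decrease without bound over the feasible region.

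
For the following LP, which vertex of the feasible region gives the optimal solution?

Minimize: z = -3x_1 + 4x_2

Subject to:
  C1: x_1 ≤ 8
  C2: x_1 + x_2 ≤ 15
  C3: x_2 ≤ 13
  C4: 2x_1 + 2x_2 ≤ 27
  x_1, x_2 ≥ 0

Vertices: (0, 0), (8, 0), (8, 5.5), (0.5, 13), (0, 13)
Evaluating z = -3x_1 + 4x_2 at each vertex:
  (0, 0): z = 0
  (8, 0): z = -24
  (8, 5.5): z = -2
  (0.5, 13): z = 50.5
  (0, 13): z = 52

The smallest value is z = -24, attained at (8, 0).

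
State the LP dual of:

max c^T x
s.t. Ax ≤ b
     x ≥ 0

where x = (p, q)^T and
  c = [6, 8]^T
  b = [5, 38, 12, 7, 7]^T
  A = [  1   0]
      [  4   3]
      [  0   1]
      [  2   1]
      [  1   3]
Minimize: z = 5y1 + 38y2 + 12y3 + 7y4 + 7y5

Subject to:
  C1: -y1 - 4y2 - 2y4 - y5 ≤ -6
  C2: -3y2 - y3 - y4 - 3y5 ≤ -8
  y1, y2, y3, y4, y5 ≥ 0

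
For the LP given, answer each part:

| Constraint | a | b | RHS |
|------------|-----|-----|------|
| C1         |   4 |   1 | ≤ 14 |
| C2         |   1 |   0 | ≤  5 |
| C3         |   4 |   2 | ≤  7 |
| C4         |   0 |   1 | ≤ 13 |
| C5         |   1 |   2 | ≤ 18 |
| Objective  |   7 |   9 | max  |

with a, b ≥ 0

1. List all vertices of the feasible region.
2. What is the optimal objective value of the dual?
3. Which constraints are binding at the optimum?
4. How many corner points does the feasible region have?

1. (0, 0), (1.75, 0), (0, 3.5)
2. 31.5 (by strong duality, equal to the primal optimum)
3. C3, a ≥ 0
4. 3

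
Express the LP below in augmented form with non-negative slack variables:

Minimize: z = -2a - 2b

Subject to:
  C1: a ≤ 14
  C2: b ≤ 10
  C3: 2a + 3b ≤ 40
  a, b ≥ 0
min z = -2a - 2b

s.t.
  a + s1 = 14
  b + s2 = 10
  2a + 3b + s3 = 40
  a, b, s1, s2, s3 ≥ 0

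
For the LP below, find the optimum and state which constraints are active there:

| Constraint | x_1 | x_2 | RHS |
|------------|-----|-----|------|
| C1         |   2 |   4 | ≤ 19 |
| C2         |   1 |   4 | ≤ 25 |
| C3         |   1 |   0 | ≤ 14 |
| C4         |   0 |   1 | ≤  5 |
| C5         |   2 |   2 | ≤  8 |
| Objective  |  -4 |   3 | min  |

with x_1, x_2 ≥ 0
Optimal: x_1 = 4, x_2 = 0
Slack at optimum:
  C1: slack = 11
  C2: slack = 21
  C3: slack = 10
  C4: slack = 5
  C5: slack = 0 (binding)
  x_1 ≥ 0: x_1 = 4
  x_2 ≥ 0: x_2 = 0 (binding)
Binding constraints: C5, x_2 ≥ 0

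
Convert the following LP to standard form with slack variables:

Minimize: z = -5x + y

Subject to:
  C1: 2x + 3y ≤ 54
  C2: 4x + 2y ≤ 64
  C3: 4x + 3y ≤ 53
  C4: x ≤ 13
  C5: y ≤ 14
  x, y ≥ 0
min z = -5x + y

s.t.
  2x + 3y + s1 = 54
  4x + 2y + s2 = 64
  4x + 3y + s3 = 53
  x + s4 = 13
  y + s5 = 14
  x, y, s1, s2, s3, s4, s5 ≥ 0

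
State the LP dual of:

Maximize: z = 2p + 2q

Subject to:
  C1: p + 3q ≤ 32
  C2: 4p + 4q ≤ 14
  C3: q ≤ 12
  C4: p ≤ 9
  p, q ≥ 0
Minimize: z = 32y1 + 14y2 + 12y3 + 9y4

Subject to:
  C1: -y1 - 4y2 - y4 ≤ -2
  C2: -3y1 - 4y2 - y3 ≤ -2
  y1, y2, y3, y4 ≥ 0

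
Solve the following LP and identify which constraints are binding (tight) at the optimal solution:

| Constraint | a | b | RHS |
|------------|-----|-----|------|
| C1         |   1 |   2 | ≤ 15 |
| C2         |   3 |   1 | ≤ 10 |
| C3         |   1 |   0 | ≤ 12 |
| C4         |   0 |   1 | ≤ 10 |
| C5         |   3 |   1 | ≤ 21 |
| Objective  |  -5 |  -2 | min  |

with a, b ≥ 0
Optimal: a = 1, b = 7
Slack at optimum:
  C1: slack = 0 (binding)
  C2: slack = 0 (binding)
  C3: slack = 11
  C4: slack = 3
  C5: slack = 11
  a ≥ 0: a = 1
  b ≥ 0: b = 7
Binding constraints: C1, C2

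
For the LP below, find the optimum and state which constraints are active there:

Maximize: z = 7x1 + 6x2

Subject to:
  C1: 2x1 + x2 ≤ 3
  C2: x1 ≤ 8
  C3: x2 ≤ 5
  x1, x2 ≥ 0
Optimal: x1 = 0, x2 = 3
Binding: C1, x1 ≥ 0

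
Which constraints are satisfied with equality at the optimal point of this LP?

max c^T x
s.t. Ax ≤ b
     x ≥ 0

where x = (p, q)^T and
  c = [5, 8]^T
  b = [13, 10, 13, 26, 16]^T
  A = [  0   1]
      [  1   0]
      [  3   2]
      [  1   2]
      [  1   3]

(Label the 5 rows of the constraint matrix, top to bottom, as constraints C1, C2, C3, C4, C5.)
Optimal: p = 1, q = 5
Slack at optimum:
  C1: slack = 8
  C2: slack = 9
  C3: slack = 0 (binding)
  C4: slack = 15
  C5: slack = 0 (binding)
  p ≥ 0: p = 1
  q ≥ 0: q = 5
Binding constraints: C3, C5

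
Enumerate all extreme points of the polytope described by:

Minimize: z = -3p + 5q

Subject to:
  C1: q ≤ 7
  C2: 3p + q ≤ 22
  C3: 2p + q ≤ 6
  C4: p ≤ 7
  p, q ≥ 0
Each vertex is the intersection of two constraint boundaries that also satisfies all remaining constraints:
  p = 0 and q = 0 → (0, 0)
  2p + q = 6 and q = 0 → (3, 0)
  2p + q = 6 and p = 0 → (0, 6)

Vertices: (0, 0), (3, 0), (0, 6)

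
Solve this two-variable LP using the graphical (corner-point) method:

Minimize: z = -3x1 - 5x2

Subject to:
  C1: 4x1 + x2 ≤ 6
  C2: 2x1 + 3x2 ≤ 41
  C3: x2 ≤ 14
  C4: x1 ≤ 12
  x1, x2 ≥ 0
Each vertex is the intersection of two constraint boundaries that also satisfies all remaining constraints:
  x1 = 0 and x2 = 0 → (0, 0)
  4x1 + x2 = 6 and x2 = 0 → (1.5, 0)
  4x1 + x2 = 6 and x1 = 0 → (0, 6)

Evaluating z = -3x1 - 5x2 at each vertex:
  (0, 0): z = 0
  (1.5, 0): z = -4.5
  (0, 6): z = -30

The minimum is at (0, 6) with z = -30.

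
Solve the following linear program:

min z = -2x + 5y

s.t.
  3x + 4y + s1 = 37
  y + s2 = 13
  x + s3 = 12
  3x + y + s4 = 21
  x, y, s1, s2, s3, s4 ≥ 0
Each vertex is the intersection of two constraint boundaries that also satisfies all remaining constraints:
  x = 0 and y = 0 → (0, 0)
  3x + y = 21 and y = 0 → (7, 0)
  3x + 4y = 37 and 3x + y = 21 → (5.222, 5.333)
  3x + 4y = 37 and x = 0 → (0, 9.25)

Evaluating z = -2x + 5y at each vertex:
  (0, 0): z = 0
  (7, 0): z = -14
  (5.222, 5.333): z = 16.22
  (0, 9.25): z = 46.25

The minimum is at (7, 0) with z = -14.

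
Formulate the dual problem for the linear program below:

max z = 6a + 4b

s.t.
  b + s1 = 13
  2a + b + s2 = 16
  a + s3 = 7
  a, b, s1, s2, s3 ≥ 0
Minimize: z = 13y1 + 16y2 + 7y3

Subject to:
  C1: -2y2 - y3 ≤ -6
  C2: -y1 - y2 ≤ -4
  y1, y2, y3 ≥ 0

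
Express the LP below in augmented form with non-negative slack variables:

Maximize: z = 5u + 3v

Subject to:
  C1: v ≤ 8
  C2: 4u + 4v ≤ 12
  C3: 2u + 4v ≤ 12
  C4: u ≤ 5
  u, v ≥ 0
max z = 5u + 3v

s.t.
  v + s1 = 8
  4u + 4v + s2 = 12
  2u + 4v + s3 = 12
  u + s4 = 5
  u, v, s1, s2, s3, s4 ≥ 0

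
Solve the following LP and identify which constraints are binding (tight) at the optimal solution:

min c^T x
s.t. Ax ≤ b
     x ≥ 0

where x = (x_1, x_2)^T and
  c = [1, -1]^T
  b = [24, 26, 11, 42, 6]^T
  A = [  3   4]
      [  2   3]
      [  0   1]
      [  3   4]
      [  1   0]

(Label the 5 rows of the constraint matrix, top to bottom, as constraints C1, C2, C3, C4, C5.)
Optimal: x_1 = 0, x_2 = 6
Binding: C1, x_1 ≥ 0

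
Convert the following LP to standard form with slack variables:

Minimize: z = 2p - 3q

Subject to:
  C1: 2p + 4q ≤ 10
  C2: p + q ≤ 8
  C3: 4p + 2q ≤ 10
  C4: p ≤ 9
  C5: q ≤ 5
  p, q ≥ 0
min z = 2p - 3q

s.t.
  2p + 4q + s1 = 10
  p + q + s2 = 8
  4p + 2q + s3 = 10
  p + s4 = 9
  q + s5 = 5
  p, q, s1, s2, s3, s4, s5 ≥ 0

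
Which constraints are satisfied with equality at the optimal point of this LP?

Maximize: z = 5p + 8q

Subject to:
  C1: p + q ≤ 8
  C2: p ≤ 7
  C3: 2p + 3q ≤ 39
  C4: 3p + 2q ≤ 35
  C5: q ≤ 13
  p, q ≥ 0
Optimal: p = 0, q = 8
Slack at optimum:
  C1: slack = 0 (binding)
  C2: slack = 7
  C3: slack = 15
  C4: slack = 19
  C5: slack = 5
  p ≥ 0: p = 0 (binding)
  q ≥ 0: q = 8
Binding constraints: C1, p ≥ 0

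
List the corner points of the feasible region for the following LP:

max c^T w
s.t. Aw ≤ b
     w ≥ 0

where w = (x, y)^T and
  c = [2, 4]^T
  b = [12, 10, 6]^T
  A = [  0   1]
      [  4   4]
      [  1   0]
Each vertex is the intersection of two constraint boundaries that also satisfies all remaining constraints:
  x = 0 and y = 0 → (0, 0)
  4x + 4y = 10 and y = 0 → (2.5, 0)
  4x + 4y = 10 and x = 0 → (0, 2.5)

Vertices: (0, 0), (2.5, 0), (0, 2.5)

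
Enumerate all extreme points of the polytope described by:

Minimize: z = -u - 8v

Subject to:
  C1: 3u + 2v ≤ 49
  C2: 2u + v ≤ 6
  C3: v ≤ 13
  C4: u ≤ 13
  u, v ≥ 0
Each vertex is the intersection of two constraint boundaries that also satisfies all remaining constraints:
  u = 0 and v = 0 → (0, 0)
  2u + v = 6 and v = 0 → (3, 0)
  2u + v = 6 and u = 0 → (0, 6)

Vertices: (0, 0), (3, 0), (0, 6)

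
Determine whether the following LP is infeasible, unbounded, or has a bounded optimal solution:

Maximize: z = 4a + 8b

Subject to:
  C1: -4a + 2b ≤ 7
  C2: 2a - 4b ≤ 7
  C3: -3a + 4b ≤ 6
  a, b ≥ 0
Feasible point: (0, 0) satisfies every constraint, so the LP is feasible.
Direction d = (2, 1): for each constraint row a, a·d ≤ 0 —
  (-4)(2) + (2)(1) = -6 ≤ 0
  (2)(2) + (-4)(1) = 0 ≤ 0
  (-3)(2) + (4)(1) = -2 ≤ 0
and d ≥ 0, so (0, 0) + t·d stays feasible for every t ≥ 0. Along this ray z = 4a + 8b changes by 16 per unit t, so z → +∞.

Unbounded: there is a feasible ray along which z → +∞.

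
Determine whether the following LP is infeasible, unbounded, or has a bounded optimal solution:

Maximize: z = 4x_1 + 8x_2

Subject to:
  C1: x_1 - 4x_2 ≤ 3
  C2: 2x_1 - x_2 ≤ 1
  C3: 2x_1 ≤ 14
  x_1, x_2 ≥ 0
Feasible point: (0, 0) satisfies every constraint, so the LP is feasible.
Direction d = (0, 1): for each constraint row a, a·d ≤ 0 —
  (1)(0) + (-4)(1) = -4 ≤ 0
  (2)(0) + (-1)(1) = -1 ≤ 0
  (2)(0) + (0)(1) = 0 ≤ 0
and d ≥ 0, so (0, 0) + t·d stays feasible for every t ≥ 0. Along this ray z = 4x_1 + 8x_2 changes by 8 per unit t, so z → +∞.

The LP is unbounded; z can be made arbitrarily large.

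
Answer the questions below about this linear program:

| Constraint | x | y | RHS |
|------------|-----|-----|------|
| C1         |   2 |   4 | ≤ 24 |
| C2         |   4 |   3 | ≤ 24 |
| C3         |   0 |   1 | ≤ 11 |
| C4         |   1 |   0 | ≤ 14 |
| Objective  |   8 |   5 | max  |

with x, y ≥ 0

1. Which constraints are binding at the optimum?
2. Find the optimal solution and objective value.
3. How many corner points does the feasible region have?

1. C2, y ≥ 0
2. x = 6, y = 0, z = 48
3. 4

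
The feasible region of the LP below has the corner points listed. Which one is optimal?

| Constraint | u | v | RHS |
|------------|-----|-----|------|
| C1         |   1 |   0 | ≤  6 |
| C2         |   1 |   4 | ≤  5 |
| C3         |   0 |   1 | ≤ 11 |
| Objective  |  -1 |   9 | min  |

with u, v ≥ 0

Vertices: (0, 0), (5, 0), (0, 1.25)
(5, 0) with z = -5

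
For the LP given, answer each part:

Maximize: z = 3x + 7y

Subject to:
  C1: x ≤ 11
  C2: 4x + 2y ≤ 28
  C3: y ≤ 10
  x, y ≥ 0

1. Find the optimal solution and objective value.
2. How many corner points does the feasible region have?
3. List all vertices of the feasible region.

1. x = 2, y = 10, z = 76
2. 4
3. (0, 0), (7, 0), (2, 10), (0, 10)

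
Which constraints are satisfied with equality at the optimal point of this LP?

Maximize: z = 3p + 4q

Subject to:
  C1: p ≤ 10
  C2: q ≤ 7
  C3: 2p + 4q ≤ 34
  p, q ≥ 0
Optimal: p = 10, q = 3.5
Binding: C1, C3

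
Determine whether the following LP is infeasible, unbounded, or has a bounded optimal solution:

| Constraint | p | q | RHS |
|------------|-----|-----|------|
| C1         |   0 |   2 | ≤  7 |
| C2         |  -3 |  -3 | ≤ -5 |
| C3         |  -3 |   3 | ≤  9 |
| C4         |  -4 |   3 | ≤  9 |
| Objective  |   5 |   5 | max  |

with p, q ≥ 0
Feasible point: (0, 2) satisfies every constraint, so the LP is feasible.
Direction d = (1, 0): for each constraint row a, a·d ≤ 0 —
  (0)(1) + (2)(0) = 0 ≤ 0
  (-3)(1) + (-3)(0) = -3 ≤ 0
  (-3)(1) + (3)(0) = -3 ≤ 0
  (-4)(1) + (3)(0) = -4 ≤ 0
and d ≥ 0, so (0, 2) + t·d stays feasible for every t ≥ 0. Along this ray z = 5p + 5q changes by 5 per unit t, so z → +∞.

Unbounded: there is a feasible ray along which z → +∞.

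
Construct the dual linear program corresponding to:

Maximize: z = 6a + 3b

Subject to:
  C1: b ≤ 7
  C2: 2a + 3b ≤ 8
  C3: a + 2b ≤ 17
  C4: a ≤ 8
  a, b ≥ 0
Minimize: z = 7y1 + 8y2 + 17y3 + 8y4

Subject to:
  C1: -2y2 - y3 - y4 ≤ -6
  C2: -y1 - 3y2 - 2y3 ≤ -3
  y1, y2, y3, y4 ≥ 0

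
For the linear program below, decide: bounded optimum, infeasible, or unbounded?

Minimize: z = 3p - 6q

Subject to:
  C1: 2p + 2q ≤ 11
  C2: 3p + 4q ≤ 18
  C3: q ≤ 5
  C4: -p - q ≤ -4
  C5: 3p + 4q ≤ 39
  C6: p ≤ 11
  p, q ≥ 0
The point (0, 4.5) satisfies every constraint, so the LP is feasible; the constraints give p ≤ 11 and q ≤ 5, which with p, q ≥ 0 keep the feasible region inside a bounded box. A feasible, bounded LP attains a finite optimum at a vertex.

Evaluating z = 3p - 6q at each vertex:
  (4, 0): z = 12
  (5.5, 0): z = 16.5
  (4, 1.5): z = 3
  (0, 4.5): z = -27
  (0, 4): z = -24

Feasible with finite optimum z* = -27 at (0, 4.5).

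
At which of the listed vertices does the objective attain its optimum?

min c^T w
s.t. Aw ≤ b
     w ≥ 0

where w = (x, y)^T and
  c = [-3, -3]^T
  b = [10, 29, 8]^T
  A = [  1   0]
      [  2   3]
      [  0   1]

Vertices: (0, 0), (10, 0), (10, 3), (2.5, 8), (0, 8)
Evaluating z = -3x - 3y at each vertex:
  (0, 0): z = 0
  (10, 0): z = -30
  (10, 3): z = -39
  (2.5, 8): z = -31.5
  (0, 8): z = -24

The smallest value is z = -39, attained at (10, 3).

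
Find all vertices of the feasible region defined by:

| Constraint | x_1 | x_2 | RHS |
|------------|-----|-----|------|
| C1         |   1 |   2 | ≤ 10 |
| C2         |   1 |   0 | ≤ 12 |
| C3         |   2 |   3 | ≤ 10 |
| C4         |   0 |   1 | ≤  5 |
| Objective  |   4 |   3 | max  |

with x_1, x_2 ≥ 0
Each vertex is the intersection of two constraint boundaries that also satisfies all remaining constraints:
  x_1 = 0 and x_2 = 0 → (0, 0)
  2x_1 + 3x_2 = 10 and x_2 = 0 → (5, 0)
  2x_1 + 3x_2 = 10 and x_1 = 0 → (0, 3.333)

Vertices: (0, 0), (5, 0), (0, 3.333)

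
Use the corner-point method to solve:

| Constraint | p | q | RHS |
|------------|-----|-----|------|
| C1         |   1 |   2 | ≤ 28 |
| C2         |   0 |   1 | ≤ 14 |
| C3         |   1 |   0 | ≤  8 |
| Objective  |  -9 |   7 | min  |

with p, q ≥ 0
Each vertex is the intersection of two constraint boundaries that also satisfies all remaining constraints:
  p = 0 and q = 0 → (0, 0)
  p = 8 and q = 0 → (8, 0)
  p + 2q = 28 and p = 8 → (8, 10)
  p + 2q = 28 and q = 14 → (0, 14)

Evaluating z = -9p + 7q at each vertex:
  (0, 0): z = 0
  (8, 0): z = -72
  (8, 10): z = -2
  (0, 14): z = 98

The minimum is at (8, 0) with z = -72.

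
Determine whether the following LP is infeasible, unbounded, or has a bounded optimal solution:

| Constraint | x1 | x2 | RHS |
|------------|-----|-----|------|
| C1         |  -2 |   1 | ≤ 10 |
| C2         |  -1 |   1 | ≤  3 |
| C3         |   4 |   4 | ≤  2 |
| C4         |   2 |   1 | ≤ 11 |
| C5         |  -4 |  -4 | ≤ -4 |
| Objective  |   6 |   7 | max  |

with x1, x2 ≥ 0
C3 requires 4x1 + 4x2 ≤ 2, while C5 (-4x1 - 4x2 ≤ -4) is equivalent to 4x1 + 4x2 ≥ 4. Together they would need 4 ≤ 4x1 + 4x2 ≤ 2, which is impossible since 4 > 2. No point satisfies all constraints.

The feasible region is empty; the LP is infeasible.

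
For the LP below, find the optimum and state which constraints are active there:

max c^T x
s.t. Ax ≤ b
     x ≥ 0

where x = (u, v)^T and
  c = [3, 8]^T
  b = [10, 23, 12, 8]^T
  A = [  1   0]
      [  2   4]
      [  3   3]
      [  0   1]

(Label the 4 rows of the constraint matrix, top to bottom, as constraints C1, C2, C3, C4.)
Optimal: u = 0, v = 4
Slack at optimum:
  C1: slack = 10
  C2: slack = 7
  C3: slack = 0 (binding)
  C4: slack = 4
  u ≥ 0: u = 0 (binding)
  v ≥ 0: v = 4
Binding constraints: C3, u ≥ 0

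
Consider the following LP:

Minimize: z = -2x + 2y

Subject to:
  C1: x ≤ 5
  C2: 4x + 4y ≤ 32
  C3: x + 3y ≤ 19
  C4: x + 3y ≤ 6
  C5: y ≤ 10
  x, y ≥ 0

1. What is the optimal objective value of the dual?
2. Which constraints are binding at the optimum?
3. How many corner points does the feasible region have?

1. -10 (by strong duality, equal to the primal optimum)
2. C1, y ≥ 0
3. 4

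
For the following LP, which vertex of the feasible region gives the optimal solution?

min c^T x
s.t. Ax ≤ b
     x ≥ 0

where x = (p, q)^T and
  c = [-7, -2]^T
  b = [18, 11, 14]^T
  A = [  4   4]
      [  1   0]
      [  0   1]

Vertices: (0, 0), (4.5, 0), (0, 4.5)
(4.5, 0) with z = -31.5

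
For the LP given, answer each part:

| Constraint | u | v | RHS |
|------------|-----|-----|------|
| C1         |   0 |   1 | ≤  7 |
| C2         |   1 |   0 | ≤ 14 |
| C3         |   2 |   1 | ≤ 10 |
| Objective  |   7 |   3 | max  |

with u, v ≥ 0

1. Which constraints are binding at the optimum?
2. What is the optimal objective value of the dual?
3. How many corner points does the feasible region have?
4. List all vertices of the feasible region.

1. C3, v ≥ 0
2. 35 (by strong duality, equal to the primal optimum)
3. 4
4. (0, 0), (5, 0), (1.5, 7), (0, 7)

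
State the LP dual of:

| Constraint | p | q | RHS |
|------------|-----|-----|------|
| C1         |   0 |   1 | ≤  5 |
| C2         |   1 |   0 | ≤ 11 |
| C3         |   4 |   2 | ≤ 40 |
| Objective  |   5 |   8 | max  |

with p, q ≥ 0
Minimize: z = 5y1 + 11y2 + 40y3

Subject to:
  C1: -y2 - 4y3 ≤ -5
  C2: -y1 - 2y3 ≤ -8
  y1, y2, y3 ≥ 0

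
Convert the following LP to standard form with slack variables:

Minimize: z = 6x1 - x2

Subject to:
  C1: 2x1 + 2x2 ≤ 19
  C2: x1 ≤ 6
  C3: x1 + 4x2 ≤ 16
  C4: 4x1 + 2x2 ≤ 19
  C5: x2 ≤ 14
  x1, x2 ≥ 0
min z = 6x1 - x2

s.t.
  2x1 + 2x2 + s1 = 19
  x1 + s2 = 6
  x1 + 4x2 + s3 = 16
  4x1 + 2x2 + s4 = 19
  x2 + s5 = 14
  x1, x2, s1, s2, s3, s4, s5 ≥ 0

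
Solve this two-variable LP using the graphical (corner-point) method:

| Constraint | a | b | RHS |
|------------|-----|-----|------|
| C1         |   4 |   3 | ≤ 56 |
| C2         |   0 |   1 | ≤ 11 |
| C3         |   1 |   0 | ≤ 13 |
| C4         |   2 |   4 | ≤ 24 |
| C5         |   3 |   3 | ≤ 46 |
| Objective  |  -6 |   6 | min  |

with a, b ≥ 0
Each vertex is the intersection of two constraint boundaries that also satisfies all remaining constraints:
  a = 0 and b = 0 → (0, 0)
  2a + 4b = 24 and b = 0 → (12, 0)
  2a + 4b = 24 and a = 0 → (0, 6)

Evaluating z = -6a + 6b at each vertex:
  (0, 0): z = 0
  (12, 0): z = -72
  (0, 6): z = 36

The minimum is at (12, 0) with z = -72.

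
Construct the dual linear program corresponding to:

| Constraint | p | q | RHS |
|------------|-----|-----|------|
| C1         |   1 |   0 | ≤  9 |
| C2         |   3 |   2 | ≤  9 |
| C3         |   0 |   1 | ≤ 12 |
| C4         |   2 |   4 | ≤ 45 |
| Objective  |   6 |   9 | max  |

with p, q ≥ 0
Minimize: z = 9y1 + 9y2 + 12y3 + 45y4

Subject to:
  C1: -y1 - 3y2 - 2y4 ≤ -6
  C2: -2y2 - y3 - 4y4 ≤ -9
  y1, y2, y3, y4 ≥ 0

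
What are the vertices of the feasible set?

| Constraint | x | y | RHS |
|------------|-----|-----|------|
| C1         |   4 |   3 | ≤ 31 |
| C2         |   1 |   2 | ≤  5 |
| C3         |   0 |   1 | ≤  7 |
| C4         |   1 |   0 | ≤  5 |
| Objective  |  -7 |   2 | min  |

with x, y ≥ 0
Each vertex is the intersection of two constraint boundaries that also satisfies all remaining constraints:
  x = 0 and y = 0 → (0, 0)
  x + 2y = 5 and x = 5 → (5, 0)
  x + 2y = 5 and x = 0 → (0, 2.5)

Vertices: (0, 0), (5, 0), (0, 2.5)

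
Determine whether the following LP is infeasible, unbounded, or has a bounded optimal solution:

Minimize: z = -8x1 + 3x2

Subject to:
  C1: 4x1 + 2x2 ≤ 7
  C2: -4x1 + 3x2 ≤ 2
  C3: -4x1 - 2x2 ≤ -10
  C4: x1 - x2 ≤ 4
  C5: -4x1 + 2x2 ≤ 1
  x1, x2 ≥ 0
C1 requires 4x1 + 2x2 ≤ 7, while C3 (-4x1 - 2x2 ≤ -10) is equivalent to 4x1 + 2x2 ≥ 10. Together they would need 10 ≤ 4x1 + 2x2 ≤ 7, which is impossible since 10 > 7. No point satisfies all constraints.

Infeasible — the constraint set is empty.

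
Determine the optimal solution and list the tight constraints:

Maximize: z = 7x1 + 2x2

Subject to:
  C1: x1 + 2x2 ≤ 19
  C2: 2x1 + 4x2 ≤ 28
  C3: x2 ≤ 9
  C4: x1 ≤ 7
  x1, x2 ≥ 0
Optimal: x1 = 7, x2 = 3.5
Slack at optimum:
  C1: slack = 5
  C2: slack = 0 (binding)
  C3: slack = 5.5
  C4: slack = 0 (binding)
  x1 ≥ 0: x1 = 7
  x2 ≥ 0: x2 = 3.5
Binding constraints: C2, C4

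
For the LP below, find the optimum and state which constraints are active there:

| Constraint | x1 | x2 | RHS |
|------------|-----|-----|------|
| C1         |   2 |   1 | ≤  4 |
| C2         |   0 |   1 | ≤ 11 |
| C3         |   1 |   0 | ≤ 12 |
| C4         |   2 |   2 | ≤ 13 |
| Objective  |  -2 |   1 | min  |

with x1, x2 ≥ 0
Optimal: x1 = 2, x2 = 0
Slack at optimum:
  C1: slack = 0 (binding)
  C2: slack = 11
  C3: slack = 10
  C4: slack = 9
  x1 ≥ 0: x1 = 2
  x2 ≥ 0: x2 = 0 (binding)
Binding constraints: C1, x2 ≥ 0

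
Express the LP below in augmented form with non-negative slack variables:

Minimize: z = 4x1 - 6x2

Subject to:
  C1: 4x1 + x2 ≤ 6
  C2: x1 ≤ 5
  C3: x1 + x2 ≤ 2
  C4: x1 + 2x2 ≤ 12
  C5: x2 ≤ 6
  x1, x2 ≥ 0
min z = 4x1 - 6x2

s.t.
  4x1 + x2 + s1 = 6
  x1 + s2 = 5
  x1 + x2 + s3 = 2
  x1 + 2x2 + s4 = 12
  x2 + s5 = 6
  x1, x2, s1, s2, s3, s4, s5 ≥ 0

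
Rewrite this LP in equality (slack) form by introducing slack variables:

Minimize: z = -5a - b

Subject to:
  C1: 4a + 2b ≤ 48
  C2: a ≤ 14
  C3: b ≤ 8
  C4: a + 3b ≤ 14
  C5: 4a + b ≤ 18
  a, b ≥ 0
min z = -5a - b

s.t.
  4a + 2b + s1 = 48
  a + s2 = 14
  b + s3 = 8
  a + 3b + s4 = 14
  4a + b + s5 = 18
  a, b, s1, s2, s3, s4, s5 ≥ 0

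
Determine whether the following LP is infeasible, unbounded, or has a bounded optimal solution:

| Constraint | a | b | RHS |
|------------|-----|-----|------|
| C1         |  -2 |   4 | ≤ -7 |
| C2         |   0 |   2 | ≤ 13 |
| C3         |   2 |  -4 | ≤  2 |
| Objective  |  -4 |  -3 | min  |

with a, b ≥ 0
C3 requires 2a - 4b ≤ 2, while C1 (-2a + 4b ≤ -7) is equivalent to 2a - 4b ≥ 7. Together they would need 7 ≤ 2a - 4b ≤ 2, which is impossible since 7 > 2. No point satisfies all constraints.

Infeasible — the constraint set is empty.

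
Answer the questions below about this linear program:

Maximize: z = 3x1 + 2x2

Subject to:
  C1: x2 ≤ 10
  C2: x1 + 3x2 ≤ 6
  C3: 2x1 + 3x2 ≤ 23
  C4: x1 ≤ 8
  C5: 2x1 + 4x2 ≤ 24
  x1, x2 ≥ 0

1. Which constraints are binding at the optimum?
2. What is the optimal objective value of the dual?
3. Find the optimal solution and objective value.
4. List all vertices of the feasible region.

1. C2, x2 ≥ 0
2. 18 (by strong duality, equal to the primal optimum)
3. x1 = 6, x2 = 0, z = 18
4. (0, 0), (6, 0), (0, 2)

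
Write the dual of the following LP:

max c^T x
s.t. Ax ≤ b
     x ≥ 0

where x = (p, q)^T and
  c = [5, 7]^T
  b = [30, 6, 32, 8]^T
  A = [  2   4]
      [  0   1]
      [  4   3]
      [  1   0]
Minimize: z = 30y1 + 6y2 + 32y3 + 8y4

Subject to:
  C1: -2y1 - 4y3 - y4 ≤ -5
  C2: -4y1 - y2 - 3y3 ≤ -7
  y1, y2, y3, y4 ≥ 0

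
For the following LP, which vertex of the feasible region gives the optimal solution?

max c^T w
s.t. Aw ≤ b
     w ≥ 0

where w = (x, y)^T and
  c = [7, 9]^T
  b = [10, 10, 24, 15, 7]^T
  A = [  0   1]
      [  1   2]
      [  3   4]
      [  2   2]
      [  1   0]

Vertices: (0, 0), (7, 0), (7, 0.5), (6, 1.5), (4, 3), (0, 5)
Evaluating z = 7x + 9y at each vertex:
  (0, 0): z = 0
  (7, 0): z = 49
  (7, 0.5): z = 53.5
  (6, 1.5): z = 55.5
  (4, 3): z = 55
  (0, 5): z = 45

The largest value is z = 55.5, attained at (6, 1.5).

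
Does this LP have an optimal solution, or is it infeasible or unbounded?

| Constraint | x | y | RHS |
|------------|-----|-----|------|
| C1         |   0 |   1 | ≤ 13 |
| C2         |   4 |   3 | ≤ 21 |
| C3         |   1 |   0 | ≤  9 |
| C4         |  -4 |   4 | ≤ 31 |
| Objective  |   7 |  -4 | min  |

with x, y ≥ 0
The point (0, 7) satisfies every constraint, so the LP is feasible; the constraints give x ≤ 9 and y ≤ 13, which with x, y ≥ 0 keep the feasible region inside a bounded box. A feasible, bounded LP attains a finite optimum at a vertex.

Feasible with finite optimum z* = -28 at (0, 7).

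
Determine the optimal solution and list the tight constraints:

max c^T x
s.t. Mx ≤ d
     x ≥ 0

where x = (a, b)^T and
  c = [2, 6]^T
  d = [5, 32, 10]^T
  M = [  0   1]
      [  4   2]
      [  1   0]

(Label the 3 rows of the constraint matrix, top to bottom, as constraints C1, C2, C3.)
Optimal: a = 5.5, b = 5
Binding: C1, C2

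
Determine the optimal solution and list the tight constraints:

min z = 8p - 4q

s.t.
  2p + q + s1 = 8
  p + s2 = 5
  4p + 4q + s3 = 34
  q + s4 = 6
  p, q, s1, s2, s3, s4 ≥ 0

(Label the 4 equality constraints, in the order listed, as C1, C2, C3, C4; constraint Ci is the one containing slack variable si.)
Optimal: p = 0, q = 6
Slack at optimum:
  C1: slack = 2
  C2: slack = 5
  C3: slack = 10
  C4: slack = 0 (binding)
  p ≥ 0: p = 0 (binding)
  q ≥ 0: q = 6
Binding constraints: C4, p ≥ 0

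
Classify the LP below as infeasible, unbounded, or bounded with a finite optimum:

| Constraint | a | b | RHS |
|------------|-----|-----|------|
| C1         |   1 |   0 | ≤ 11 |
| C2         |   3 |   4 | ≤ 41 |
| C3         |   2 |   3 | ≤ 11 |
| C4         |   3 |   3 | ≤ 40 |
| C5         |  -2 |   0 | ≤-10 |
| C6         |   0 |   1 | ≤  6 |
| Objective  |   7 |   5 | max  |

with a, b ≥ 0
The point (5.5, 0) satisfies every constraint, so the LP is feasible; the constraints give a ≤ 11 and b ≤ 6, which with a, b ≥ 0 keep the feasible region inside a bounded box. A feasible, bounded LP attains a finite optimum at a vertex.

Evaluating z = 7a + 5b at each vertex:
  (5, 0): z = 35
  (5.5, 0): z = 38.5
  (5, 0.3333): z = 36.67

Feasible with finite optimum z* = 38.5 at (5.5, 0).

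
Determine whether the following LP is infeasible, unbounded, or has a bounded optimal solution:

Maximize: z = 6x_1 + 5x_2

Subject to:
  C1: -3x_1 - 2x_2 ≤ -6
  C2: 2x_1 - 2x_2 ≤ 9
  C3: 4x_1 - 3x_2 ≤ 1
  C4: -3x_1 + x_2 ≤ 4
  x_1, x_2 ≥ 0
Feasible point: (0, 3) satisfies every constraint, so the LP is feasible.
Direction d = (3, 4): for each constraint row a, a·d ≤ 0 —
  (-3)(3) + (-2)(4) = -17 ≤ 0
  (2)(3) + (-2)(4) = -2 ≤ 0
  (4)(3) + (-3)(4) = 0 ≤ 0
  (-3)(3) + (1)(4) = -5 ≤ 0
and d ≥ 0, so (0, 3) + t·d stays feasible for every t ≥ 0. Along this ray z = 6x_1 + 5x_2 changes by 38 per unit t, so z → +∞.

Unbounded — the objective can increase without bound over the feasible region.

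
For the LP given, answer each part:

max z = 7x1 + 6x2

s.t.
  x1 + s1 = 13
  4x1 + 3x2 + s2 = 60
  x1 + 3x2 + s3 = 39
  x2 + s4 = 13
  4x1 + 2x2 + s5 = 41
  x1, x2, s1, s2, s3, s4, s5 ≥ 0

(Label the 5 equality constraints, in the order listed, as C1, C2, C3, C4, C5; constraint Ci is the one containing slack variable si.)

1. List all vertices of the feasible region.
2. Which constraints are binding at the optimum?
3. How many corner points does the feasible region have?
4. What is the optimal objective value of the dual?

1. (0, 0), (10.25, 0), (4.5, 11.5), (0, 13)
2. C3, C5
3. 4
4. 100.5 (by strong duality, equal to the primal optimum)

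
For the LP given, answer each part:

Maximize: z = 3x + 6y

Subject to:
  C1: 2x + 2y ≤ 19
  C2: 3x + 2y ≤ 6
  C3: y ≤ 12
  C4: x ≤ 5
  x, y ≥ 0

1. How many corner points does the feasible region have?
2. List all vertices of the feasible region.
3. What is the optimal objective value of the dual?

1. 3
2. (0, 0), (2, 0), (0, 3)
3. 18 (by strong duality, equal to the primal optimum)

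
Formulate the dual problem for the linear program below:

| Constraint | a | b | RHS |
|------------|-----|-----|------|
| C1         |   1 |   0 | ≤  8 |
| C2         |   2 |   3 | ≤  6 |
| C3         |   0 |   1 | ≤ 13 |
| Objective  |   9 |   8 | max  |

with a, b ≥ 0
Minimize: z = 8y1 + 6y2 + 13y3

Subject to:
  C1: -y1 - 2y2 ≤ -9
  C2: -3y2 - y3 ≤ -8
  y1, y2, y3 ≥ 0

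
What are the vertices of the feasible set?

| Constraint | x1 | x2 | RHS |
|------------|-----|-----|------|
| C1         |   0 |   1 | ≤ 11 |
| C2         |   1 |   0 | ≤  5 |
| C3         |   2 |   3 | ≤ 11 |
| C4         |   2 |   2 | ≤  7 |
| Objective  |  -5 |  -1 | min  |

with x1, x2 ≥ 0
Each vertex is the intersection of two constraint boundaries that also satisfies all remaining constraints:
  x1 = 0 and x2 = 0 → (0, 0)
  2x1 + 2x2 = 7 and x2 = 0 → (3.5, 0)
  2x1 + 2x2 = 7 and x1 = 0 → (0, 3.5)

Vertices: (0, 0), (3.5, 0), (0, 3.5)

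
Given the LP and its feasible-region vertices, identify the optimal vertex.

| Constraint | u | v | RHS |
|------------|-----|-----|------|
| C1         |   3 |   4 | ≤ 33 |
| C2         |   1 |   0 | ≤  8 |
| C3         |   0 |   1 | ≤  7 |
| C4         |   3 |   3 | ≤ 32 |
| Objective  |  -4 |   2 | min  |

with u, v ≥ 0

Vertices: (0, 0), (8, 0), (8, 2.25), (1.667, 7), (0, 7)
Evaluating z = -4u + 2v at each vertex:
  (0, 0): z = 0
  (8, 0): z = -32
  (8, 2.25): z = -27.5
  (1.667, 7): z = 7.333
  (0, 7): z = 14

The smallest value is z = -32, attained at (8, 0).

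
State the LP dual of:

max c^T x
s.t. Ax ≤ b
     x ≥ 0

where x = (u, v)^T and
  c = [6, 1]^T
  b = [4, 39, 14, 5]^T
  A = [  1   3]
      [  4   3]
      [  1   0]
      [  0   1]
Minimize: z = 4y1 + 39y2 + 14y3 + 5y4

Subject to:
  C1: -y1 - 4y2 - y3 ≤ -6
  C2: -3y1 - 3y2 - y4 ≤ -1
  y1, y2, y3, y4 ≥ 0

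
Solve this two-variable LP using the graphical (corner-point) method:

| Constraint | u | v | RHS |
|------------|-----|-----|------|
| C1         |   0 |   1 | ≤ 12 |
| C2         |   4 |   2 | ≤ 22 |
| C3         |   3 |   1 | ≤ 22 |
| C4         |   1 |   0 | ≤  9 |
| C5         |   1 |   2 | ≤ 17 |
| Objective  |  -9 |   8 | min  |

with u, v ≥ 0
Each vertex is the intersection of two constraint boundaries that also satisfies all remaining constraints:
  u = 0 and v = 0 → (0, 0)
  4u + 2v = 22 and v = 0 → (5.5, 0)
  4u + 2v = 22 and u + 2v = 17 → (1.667, 7.667)
  u + 2v = 17 and u = 0 → (0, 8.5)

Evaluating z = -9u + 8v at each vertex:
  (0, 0): z = 0
  (5.5, 0): z = -49.5
  (1.667, 7.667): z = 46.33
  (0, 8.5): z = 68

The minimum is at (5.5, 0) with z = -49.5.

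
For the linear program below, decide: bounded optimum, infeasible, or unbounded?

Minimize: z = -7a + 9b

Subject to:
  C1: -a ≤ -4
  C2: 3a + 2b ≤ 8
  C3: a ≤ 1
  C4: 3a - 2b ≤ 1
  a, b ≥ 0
C3 requires a ≤ 1, while C1 (-a ≤ -4) is equivalent to a ≥ 4. Together they would need 4 ≤ a ≤ 1, which is impossible since 4 > 1. No point satisfies all constraints.

Infeasible — the constraint set is empty.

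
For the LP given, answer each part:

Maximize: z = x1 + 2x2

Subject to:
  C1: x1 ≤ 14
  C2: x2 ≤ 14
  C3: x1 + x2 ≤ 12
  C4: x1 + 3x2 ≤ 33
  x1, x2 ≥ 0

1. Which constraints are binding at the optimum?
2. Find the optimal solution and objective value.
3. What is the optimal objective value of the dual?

1. C3, C4
2. x1 = 1.5, x2 = 10.5, z = 22.5
3. 22.5 (by strong duality, equal to the primal optimum)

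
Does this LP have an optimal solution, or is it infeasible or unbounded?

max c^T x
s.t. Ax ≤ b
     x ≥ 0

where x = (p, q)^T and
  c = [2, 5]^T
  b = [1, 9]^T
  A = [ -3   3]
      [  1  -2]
Feasible point: (0, 0) satisfies every constraint, so the LP is feasible.
Direction d = (1, 1): for each constraint row a, a·d ≤ 0 —
  (-3)(1) + (3)(1) = 0 ≤ 0
  (1)(1) + (-2)(1) = -1 ≤ 0
and d ≥ 0, so (0, 0) + t·d stays feasible for every t ≥ 0. Along this ray z = 2p + 5q changes by 7 per unit t, so z → +∞.

The LP is unbounded; z can be made arbitrarily large.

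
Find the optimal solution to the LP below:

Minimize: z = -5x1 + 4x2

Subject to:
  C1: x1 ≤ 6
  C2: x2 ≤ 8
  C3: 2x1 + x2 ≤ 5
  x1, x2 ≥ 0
Each vertex is the intersection of two constraint boundaries that also satisfies all remaining constraints:
  x1 = 0 and x2 = 0 → (0, 0)
  2x1 + x2 = 5 and x2 = 0 → (2.5, 0)
  2x1 + x2 = 5 and x1 = 0 → (0, 5)

Evaluating z = -5x1 + 4x2 at each vertex:
  (0, 0): z = 0
  (2.5, 0): z = -12.5
  (0, 5): z = 20

The minimum is at (2.5, 0) with z = -12.5.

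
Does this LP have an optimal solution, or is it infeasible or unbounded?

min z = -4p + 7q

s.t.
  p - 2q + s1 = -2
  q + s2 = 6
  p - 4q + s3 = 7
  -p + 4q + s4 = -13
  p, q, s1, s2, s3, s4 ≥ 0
The row p - 4q + s3 = 7 with s3 ≥ 0 requires p - 4q ≤ 7, while the row -p + 4q + s4 = -13 with s4 ≥ 0 is equivalent to p - 4q ≥ 13. Together they would need 13 ≤ p - 4q ≤ 7, which is impossible since 13 > 7. No point satisfies all constraints.

The feasible region is empty; the LP is infeasible.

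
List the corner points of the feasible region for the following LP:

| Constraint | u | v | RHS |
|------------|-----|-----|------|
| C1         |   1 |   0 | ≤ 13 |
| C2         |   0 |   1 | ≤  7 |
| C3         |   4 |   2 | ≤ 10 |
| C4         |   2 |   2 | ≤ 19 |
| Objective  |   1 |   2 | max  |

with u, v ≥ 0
Each vertex is the intersection of two constraint boundaries that also satisfies all remaining constraints:
  u = 0 and v = 0 → (0, 0)
  4u + 2v = 10 and v = 0 → (2.5, 0)
  4u + 2v = 10 and u = 0 → (0, 5)

Vertices: (0, 0), (2.5, 0), (0, 5)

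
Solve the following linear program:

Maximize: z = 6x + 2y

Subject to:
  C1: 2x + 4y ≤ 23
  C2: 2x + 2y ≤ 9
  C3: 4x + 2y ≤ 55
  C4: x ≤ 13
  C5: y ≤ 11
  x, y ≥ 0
x = 4.5, y = 0, z = 27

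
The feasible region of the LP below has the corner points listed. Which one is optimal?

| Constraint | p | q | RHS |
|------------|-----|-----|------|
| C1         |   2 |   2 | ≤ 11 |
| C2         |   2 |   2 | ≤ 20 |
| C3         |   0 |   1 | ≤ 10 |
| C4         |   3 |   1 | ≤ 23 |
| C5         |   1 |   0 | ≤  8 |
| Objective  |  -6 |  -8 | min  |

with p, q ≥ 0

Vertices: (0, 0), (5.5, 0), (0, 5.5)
Evaluating z = -6p - 8q at each vertex:
  (0, 0): z = 0
  (5.5, 0): z = -33
  (0, 5.5): z = -44

The smallest value is z = -44, attained at (0, 5.5).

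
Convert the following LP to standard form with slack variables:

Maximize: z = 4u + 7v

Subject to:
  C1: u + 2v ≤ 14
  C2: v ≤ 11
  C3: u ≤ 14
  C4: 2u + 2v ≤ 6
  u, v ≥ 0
max z = 4u + 7v

s.t.
  u + 2v + s1 = 14
  v + s2 = 11
  u + s3 = 14
  2u + 2v + s4 = 6
  u, v, s1, s2, s3, s4 ≥ 0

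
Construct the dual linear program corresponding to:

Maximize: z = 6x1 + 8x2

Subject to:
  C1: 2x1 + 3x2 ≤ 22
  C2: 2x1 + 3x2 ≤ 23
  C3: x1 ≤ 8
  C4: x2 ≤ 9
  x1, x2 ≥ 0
Minimize: z = 22y1 + 23y2 + 8y3 + 9y4

Subject to:
  C1: -2y1 - 2y2 - y3 ≤ -6
  C2: -3y1 - 3y2 - y4 ≤ -8
  y1, y2, y3, y4 ≥ 0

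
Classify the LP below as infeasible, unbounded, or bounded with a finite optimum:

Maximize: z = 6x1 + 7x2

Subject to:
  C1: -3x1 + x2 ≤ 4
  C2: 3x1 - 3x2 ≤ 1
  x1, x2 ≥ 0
Feasible point: (0, 0) satisfies every constraint, so the LP is feasible.
Direction d = (1, 1): for each constraint row a, a·d ≤ 0 —
  (-3)(1) + (1)(1) = -2 ≤ 0
  (3)(1) + (-3)(1) = 0 ≤ 0
and d ≥ 0, so (0, 0) + t·d stays feasible for every t ≥ 0. Along this ray z = 6x1 + 7x2 changes by 13 per unit t, so z → +∞.

Unbounded: there is a feasible ray along which z → +∞.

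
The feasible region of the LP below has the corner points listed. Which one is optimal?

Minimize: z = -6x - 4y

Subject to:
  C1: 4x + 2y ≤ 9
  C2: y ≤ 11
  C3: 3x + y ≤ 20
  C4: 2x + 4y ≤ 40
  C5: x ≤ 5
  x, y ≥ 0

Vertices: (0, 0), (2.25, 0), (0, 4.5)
(0, 4.5) with z = -18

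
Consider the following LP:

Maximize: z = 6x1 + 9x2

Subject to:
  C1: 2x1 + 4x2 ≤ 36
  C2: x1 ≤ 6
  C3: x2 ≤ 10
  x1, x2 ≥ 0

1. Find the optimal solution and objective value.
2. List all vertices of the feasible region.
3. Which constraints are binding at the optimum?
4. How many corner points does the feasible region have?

1. x1 = 6, x2 = 6, z = 90
2. (0, 0), (6, 0), (6, 6), (0, 9)
3. C1, C2
4. 4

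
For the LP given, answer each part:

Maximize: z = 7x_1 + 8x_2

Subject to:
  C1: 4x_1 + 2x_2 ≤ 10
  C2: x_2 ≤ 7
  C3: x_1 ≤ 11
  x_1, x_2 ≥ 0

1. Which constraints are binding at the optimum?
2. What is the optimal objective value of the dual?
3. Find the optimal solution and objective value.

1. C1, x_1 ≥ 0
2. 40 (by strong duality, equal to the primal optimum)
3. x_1 = 0, x_2 = 5, z = 40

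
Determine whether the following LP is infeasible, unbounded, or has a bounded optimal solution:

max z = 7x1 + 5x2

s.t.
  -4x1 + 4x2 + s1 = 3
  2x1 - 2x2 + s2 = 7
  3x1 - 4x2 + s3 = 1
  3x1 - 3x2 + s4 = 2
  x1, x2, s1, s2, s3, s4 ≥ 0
Feasible point: (0, 0) satisfies every constraint, so the LP is feasible.
Direction d = (1, 1): for each constraint row a, a·d ≤ 0 —
  (-4)(1) + (4)(1) = 0 ≤ 0
  (2)(1) + (-2)(1) = 0 ≤ 0
  (3)(1) + (-4)(1) = -1 ≤ 0
  (3)(1) + (-3)(1) = 0 ≤ 0
and d ≥ 0, so (0, 0) + t·d stays feasible for every t ≥ 0. Along this ray z = 7x1 + 5x2 changes by 12 per unit t, so z → +∞.

Unbounded — the objective can increase without bound over the feasible region.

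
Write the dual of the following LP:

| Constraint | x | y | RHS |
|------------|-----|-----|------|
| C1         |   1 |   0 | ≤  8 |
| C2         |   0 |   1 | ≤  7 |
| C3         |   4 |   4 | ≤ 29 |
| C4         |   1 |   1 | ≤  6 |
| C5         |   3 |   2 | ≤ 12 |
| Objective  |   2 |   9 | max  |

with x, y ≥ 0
Minimize: z = 8y1 + 7y2 + 29y3 + 6y4 + 12y5

Subject to:
  C1: -y1 - 4y3 - y4 - 3y5 ≤ -2
  C2: -y2 - 4y3 - y4 - 2y5 ≤ -9
  y1, y2, y3, y4, y5 ≥ 0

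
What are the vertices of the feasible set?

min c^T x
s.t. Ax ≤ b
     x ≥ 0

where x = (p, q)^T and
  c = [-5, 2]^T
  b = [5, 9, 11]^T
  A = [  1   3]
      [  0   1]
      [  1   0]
Each vertex is the intersection of two constraint boundaries that also satisfies all remaining constraints:
  p = 0 and q = 0 → (0, 0)
  p + 3q = 5 and q = 0 → (5, 0)
  p + 3q = 5 and p = 0 → (0, 1.667)

Vertices: (0, 0), (5, 0), (0, 1.667)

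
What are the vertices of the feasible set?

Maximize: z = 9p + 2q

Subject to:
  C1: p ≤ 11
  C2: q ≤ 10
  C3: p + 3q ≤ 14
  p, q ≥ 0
Each vertex is the intersection of two constraint boundaries that also satisfies all remaining constraints:
  p = 0 and q = 0 → (0, 0)
  p = 11 and q = 0 → (11, 0)
  p = 11 and p + 3q = 14 → (11, 1)
  p + 3q = 14 and p = 0 → (0, 4.667)

Vertices: (0, 0), (11, 0), (11, 1), (0, 4.667)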